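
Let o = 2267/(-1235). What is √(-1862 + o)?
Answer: I*√2842768695/1235 ≈ 43.172*I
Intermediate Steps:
o = -2267/1235 (o = 2267*(-1/1235) = -2267/1235 ≈ -1.8356)
√(-1862 + o) = √(-1862 - 2267/1235) = √(-2301837/1235) = I*√2842768695/1235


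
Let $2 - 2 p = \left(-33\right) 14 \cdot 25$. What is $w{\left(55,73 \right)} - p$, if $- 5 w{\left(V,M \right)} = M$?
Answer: $- \frac{28953}{5} \approx -5790.6$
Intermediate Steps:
$p = 5776$ ($p = 1 - \frac{\left(-33\right) 14 \cdot 25}{2} = 1 - \frac{\left(-462\right) 25}{2} = 1 - -5775 = 1 + 5775 = 5776$)
$w{\left(V,M \right)} = - \frac{M}{5}$
$w{\left(55,73 \right)} - p = \left(- \frac{1}{5}\right) 73 - 5776 = - \frac{73}{5} - 5776 = - \frac{28953}{5}$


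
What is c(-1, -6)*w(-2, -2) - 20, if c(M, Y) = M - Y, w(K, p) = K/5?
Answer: -22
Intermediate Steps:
w(K, p) = K/5 (w(K, p) = K*(⅕) = K/5)
c(-1, -6)*w(-2, -2) - 20 = (-1 - 1*(-6))*((⅕)*(-2)) - 20 = (-1 + 6)*(-⅖) - 20 = 5*(-⅖) - 20 = -2 - 20 = -22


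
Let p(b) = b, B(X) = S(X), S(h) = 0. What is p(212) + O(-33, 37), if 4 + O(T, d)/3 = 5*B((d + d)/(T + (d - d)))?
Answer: 200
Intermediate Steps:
B(X) = 0
O(T, d) = -12 (O(T, d) = -12 + 3*(5*0) = -12 + 3*0 = -12 + 0 = -12)
p(212) + O(-33, 37) = 212 - 12 = 200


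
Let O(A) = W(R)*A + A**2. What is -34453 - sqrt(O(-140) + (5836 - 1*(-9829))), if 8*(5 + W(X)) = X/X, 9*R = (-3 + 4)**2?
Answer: -34453 - sqrt(143790)/2 ≈ -34643.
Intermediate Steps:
R = 1/9 (R = (-3 + 4)**2/9 = (1/9)*1**2 = (1/9)*1 = 1/9 ≈ 0.11111)
W(X) = -39/8 (W(X) = -5 + (X/X)/8 = -5 + (1/8)*1 = -5 + 1/8 = -39/8)
O(A) = A**2 - 39*A/8 (O(A) = -39*A/8 + A**2 = A**2 - 39*A/8)
-34453 - sqrt(O(-140) + (5836 - 1*(-9829))) = -34453 - sqrt((1/8)*(-140)*(-39 + 8*(-140)) + (5836 - 1*(-9829))) = -34453 - sqrt((1/8)*(-140)*(-39 - 1120) + (5836 + 9829)) = -34453 - sqrt((1/8)*(-140)*(-1159) + 15665) = -34453 - sqrt(40565/2 + 15665) = -34453 - sqrt(71895/2) = -34453 - sqrt(143790)/2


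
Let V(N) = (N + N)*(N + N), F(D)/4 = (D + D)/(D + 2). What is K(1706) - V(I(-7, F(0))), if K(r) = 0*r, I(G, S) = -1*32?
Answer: -4096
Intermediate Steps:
F(D) = 8*D/(2 + D) (F(D) = 4*((D + D)/(D + 2)) = 4*((2*D)/(2 + D)) = 4*(2*D/(2 + D)) = 8*D/(2 + D))
I(G, S) = -32
V(N) = 4*N² (V(N) = (2*N)*(2*N) = 4*N²)
K(r) = 0
K(1706) - V(I(-7, F(0))) = 0 - 4*(-32)² = 0 - 4*1024 = 0 - 1*4096 = 0 - 4096 = -4096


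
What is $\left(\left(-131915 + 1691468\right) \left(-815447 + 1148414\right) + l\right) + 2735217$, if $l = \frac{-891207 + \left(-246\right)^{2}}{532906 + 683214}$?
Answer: $\frac{631509735354533469}{1216120} \approx 5.1928 \cdot 10^{11}$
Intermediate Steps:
$l = - \frac{830691}{1216120}$ ($l = \frac{-891207 + 60516}{1216120} = \left(-830691\right) \frac{1}{1216120} = - \frac{830691}{1216120} \approx -0.68307$)
$\left(\left(-131915 + 1691468\right) \left(-815447 + 1148414\right) + l\right) + 2735217 = \left(\left(-131915 + 1691468\right) \left(-815447 + 1148414\right) - \frac{830691}{1216120}\right) + 2735217 = \left(1559553 \cdot 332967 - \frac{830691}{1216120}\right) + 2735217 = \left(519279683751 - \frac{830691}{1216120}\right) + 2735217 = \frac{631506409002435429}{1216120} + 2735217 = \frac{631509735354533469}{1216120}$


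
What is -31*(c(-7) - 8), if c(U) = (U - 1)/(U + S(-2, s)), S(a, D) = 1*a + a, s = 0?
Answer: 2480/11 ≈ 225.45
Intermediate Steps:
S(a, D) = 2*a (S(a, D) = a + a = 2*a)
c(U) = (-1 + U)/(-4 + U) (c(U) = (U - 1)/(U + 2*(-2)) = (-1 + U)/(U - 4) = (-1 + U)/(-4 + U))
-31*(c(-7) - 8) = -31*((-1 - 7)/(-4 - 7) - 8) = -31*(-8/(-11) - 8) = -31*(-1/11*(-8) - 8) = -31*(8/11 - 8) = -31*(-80/11) = 2480/11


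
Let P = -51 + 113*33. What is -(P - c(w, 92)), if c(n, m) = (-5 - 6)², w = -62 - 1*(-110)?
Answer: -3557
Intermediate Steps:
w = 48 (w = -62 + 110 = 48)
P = 3678 (P = -51 + 3729 = 3678)
c(n, m) = 121 (c(n, m) = (-11)² = 121)
-(P - c(w, 92)) = -(3678 - 1*121) = -(3678 - 121) = -1*3557 = -3557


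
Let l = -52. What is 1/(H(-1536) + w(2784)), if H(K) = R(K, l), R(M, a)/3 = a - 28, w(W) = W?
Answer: 1/2544 ≈ 0.00039308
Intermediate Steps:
R(M, a) = -84 + 3*a (R(M, a) = 3*(a - 28) = 3*(-28 + a) = -84 + 3*a)
H(K) = -240 (H(K) = -84 + 3*(-52) = -84 - 156 = -240)
1/(H(-1536) + w(2784)) = 1/(-240 + 2784) = 1/2544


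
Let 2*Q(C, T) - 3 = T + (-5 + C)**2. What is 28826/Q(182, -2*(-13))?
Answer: 28826/15679 ≈ 1.8385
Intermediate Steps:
Q(C, T) = 3/2 + T/2 + (-5 + C)**2/2 (Q(C, T) = 3/2 + (T + (-5 + C)**2)/2 = 3/2 + (T/2 + (-5 + C)**2/2) = 3/2 + T/2 + (-5 + C)**2/2)
28826/Q(182, -2*(-13)) = 28826/(3/2 + (-2*(-13))/2 + (-5 + 182)**2/2) = 28826/(3/2 + (1/2)*26 + (1/2)*177**2) = 28826/(3/2 + 13 + (1/2)*31329) = 28826/(3/2 + 13 + 31329/2) = 28826/15679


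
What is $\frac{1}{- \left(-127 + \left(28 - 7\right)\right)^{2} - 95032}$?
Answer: $- \frac{1}{106268} \approx -9.4102 \cdot 10^{-6}$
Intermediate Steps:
$\frac{1}{- \left(-127 + \left(28 - 7\right)\right)^{2} - 95032} = \frac{1}{- \left(-127 + 21\right)^{2} - 95032} = \frac{1}{- \left(-106\right)^{2} - 95032} = \frac{1}{\left(-1\right) 11236 - 95032} = \frac{1}{-11236 - 95032} = \frac{1}{-106268} = - \frac{1}{106268}$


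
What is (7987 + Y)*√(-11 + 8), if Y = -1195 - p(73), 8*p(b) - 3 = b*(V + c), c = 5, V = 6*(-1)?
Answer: 27203*I*√3/4 ≈ 11779.0*I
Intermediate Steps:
V = -6
p(b) = 3/8 - b/8 (p(b) = 3/8 + (b*(-6 + 5))/8 = 3/8 + (b*(-1))/8 = 3/8 + (-b)/8 = 3/8 - b/8)
Y = -4745/4 (Y = -1195 - (3/8 - ⅛*73) = -1195 - (3/8 - 73/8) = -1195 - 1*(-35/4) = -1195 + 35/4 = -4745/4 ≈ -1186.3)
(7987 + Y)*√(-11 + 8) = (7987 - 4745/4)*√(-11 + 8) = 27203*√(-3)/4 = 27203*(I*√3)/4 = 27203*I*√3/4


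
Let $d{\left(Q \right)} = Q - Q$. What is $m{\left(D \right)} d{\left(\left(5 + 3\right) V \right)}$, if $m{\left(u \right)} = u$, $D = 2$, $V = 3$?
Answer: $0$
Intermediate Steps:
$d{\left(Q \right)} = 0$
$m{\left(D \right)} d{\left(\left(5 + 3\right) V \right)} = 2 \cdot 0 = 0$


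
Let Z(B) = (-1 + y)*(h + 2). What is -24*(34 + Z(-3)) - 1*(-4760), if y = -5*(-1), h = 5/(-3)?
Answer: 3912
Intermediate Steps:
h = -5/3 (h = 5*(-⅓) = -5/3 ≈ -1.6667)
y = 5
Z(B) = 4/3 (Z(B) = (-1 + 5)*(-5/3 + 2) = 4*(⅓) = 4/3)
-24*(34 + Z(-3)) - 1*(-4760) = -24*(34 + 4/3) - 1*(-4760) = -24*106/3 + 4760 = -848 + 4760 = 3912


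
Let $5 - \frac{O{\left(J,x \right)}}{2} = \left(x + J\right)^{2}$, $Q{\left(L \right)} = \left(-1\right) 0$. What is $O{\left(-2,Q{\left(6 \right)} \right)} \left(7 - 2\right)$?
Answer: $10$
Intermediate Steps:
$Q{\left(L \right)} = 0$
$O{\left(J,x \right)} = 10 - 2 \left(J + x\right)^{2}$ ($O{\left(J,x \right)} = 10 - 2 \left(x + J\right)^{2} = 10 - 2 \left(J + x\right)^{2}$)
$O{\left(-2,Q{\left(6 \right)} \right)} \left(7 - 2\right) = \left(10 - 2 \left(-2 + 0\right)^{2}\right) \left(7 - 2\right) = \left(10 - 2 \left(-2\right)^{2}\right) 5 = \left(10 - 8\right) 5 = 2 \cdot 5 = 10$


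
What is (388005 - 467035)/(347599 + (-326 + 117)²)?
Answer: -7903/39128 ≈ -0.20198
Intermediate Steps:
(388005 - 467035)/(347599 + (-326 + 117)²) = -79030/(347599 + (-209)²) = -79030/(347599 + 43681) = -79030/391280 = -79030*1/391280 = -7903/39128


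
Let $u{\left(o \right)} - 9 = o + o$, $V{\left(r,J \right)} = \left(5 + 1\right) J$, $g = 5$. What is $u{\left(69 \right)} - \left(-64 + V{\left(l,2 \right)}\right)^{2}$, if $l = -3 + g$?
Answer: $-2557$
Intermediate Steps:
$l = 2$ ($l = -3 + 5 = 2$)
$V{\left(r,J \right)} = 6 J$
$u{\left(o \right)} = 9 + 2 o$ ($u{\left(o \right)} = 9 + \left(o + o\right) = 9 + 2 o$)
$u{\left(69 \right)} - \left(-64 + V{\left(l,2 \right)}\right)^{2} = \left(9 + 2 \cdot 69\right) - \left(-64 + 6 \cdot 2\right)^{2} = \left(9 + 138\right) - \left(-64 + 12\right)^{2} = 147 - \left(-52\right)^{2} = 147 - 2704 = -2557$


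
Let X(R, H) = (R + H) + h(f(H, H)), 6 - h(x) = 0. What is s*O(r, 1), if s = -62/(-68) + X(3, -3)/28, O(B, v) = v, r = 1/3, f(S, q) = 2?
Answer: 134/119 ≈ 1.1261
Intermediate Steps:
h(x) = 6 (h(x) = 6 - 1*0 = 6 + 0 = 6)
r = 1/3 ≈ 0.33333
X(R, H) = 6 + H + R (X(R, H) = (R + H) + 6 = (H + R) + 6 = 6 + H + R)
s = 134/119 (s = -62/(-68) + (6 - 3 + 3)/28 = -62*(-1/68) + 6*(1/28) = 31/34 + 3/14 = 134/119 ≈ 1.1261)
s*O(r, 1) = (134/119)*1 = 134/119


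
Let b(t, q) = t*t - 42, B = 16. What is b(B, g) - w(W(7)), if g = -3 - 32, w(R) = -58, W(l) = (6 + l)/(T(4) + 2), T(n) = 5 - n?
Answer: 272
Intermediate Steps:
W(l) = 2 + l/3 (W(l) = (6 + l)/((5 - 1*4) + 2) = (6 + l)/((5 - 4) + 2) = (6 + l)/(1 + 2) = (6 + l)/3 = (6 + l)*(⅓) = 2 + l/3)
g = -35
b(t, q) = -42 + t² (b(t, q) = t² - 42 = -42 + t²)
b(B, g) - w(W(7)) = (-42 + 16²) - 1*(-58) = (-42 + 256) + 58 = 214 + 58 = 272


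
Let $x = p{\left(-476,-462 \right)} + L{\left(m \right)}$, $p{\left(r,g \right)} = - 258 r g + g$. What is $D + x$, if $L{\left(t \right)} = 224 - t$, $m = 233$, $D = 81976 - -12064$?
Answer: $-56643727$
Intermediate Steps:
$D = 94040$ ($D = 81976 + 12064 = 94040$)
$p{\left(r,g \right)} = g - 258 g r$ ($p{\left(r,g \right)} = - 258 g r + g = g - 258 g r$)
$x = -56737767$ ($x = - 462 \left(1 - -122808\right) + \left(224 - 233\right) = - 462 \left(1 + 122808\right) + \left(224 - 233\right) = \left(-462\right) 122809 - 9 = -56737758 - 9 = -56737767$)
$D + x = 94040 - 56737767 = -56643727$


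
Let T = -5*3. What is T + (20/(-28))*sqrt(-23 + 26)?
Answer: -15 - 5*sqrt(3)/7 ≈ -16.237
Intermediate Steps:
T = -15
T + (20/(-28))*sqrt(-23 + 26) = -15 + (20/(-28))*sqrt(-23 + 26) = -15 + (20*(-1/28))*sqrt(3) = -15 - 5*sqrt(3)/7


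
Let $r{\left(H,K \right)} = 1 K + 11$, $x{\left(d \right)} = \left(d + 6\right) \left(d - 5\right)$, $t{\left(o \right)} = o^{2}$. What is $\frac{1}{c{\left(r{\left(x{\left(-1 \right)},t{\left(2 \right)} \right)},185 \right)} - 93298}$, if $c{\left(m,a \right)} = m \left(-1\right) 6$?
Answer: $- \frac{1}{93388} \approx -1.0708 \cdot 10^{-5}$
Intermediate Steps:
$x{\left(d \right)} = \left(-5 + d\right) \left(6 + d\right)$ ($x{\left(d \right)} = \left(6 + d\right) \left(-5 + d\right) = \left(-5 + d\right) \left(6 + d\right)$)
$r{\left(H,K \right)} = 11 + K$ ($r{\left(H,K \right)} = K + 11 = 11 + K$)
$c{\left(m,a \right)} = - 6 m$ ($c{\left(m,a \right)} = - m 6 = - 6 m$)
$\frac{1}{c{\left(r{\left(x{\left(-1 \right)},t{\left(2 \right)} \right)},185 \right)} - 93298} = \frac{1}{- 6 \left(11 + 2^{2}\right) - 93298} = \frac{1}{- 6 \left(11 + 4\right) - 93298} = \frac{1}{\left(-6\right) 15 - 93298} = \frac{1}{-90 - 93298} = \frac{1}{-93388} = - \frac{1}{93388}$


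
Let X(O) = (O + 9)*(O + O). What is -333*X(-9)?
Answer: 0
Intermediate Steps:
X(O) = 2*O*(9 + O) (X(O) = (9 + O)*(2*O) = 2*O*(9 + O))
-333*X(-9) = -666*(-9)*(9 - 9) = -666*(-9)*0 = -333*0 = 0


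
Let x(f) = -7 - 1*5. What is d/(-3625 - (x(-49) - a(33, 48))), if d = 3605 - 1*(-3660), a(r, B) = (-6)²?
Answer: -7265/3577 ≈ -2.0310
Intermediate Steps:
a(r, B) = 36
x(f) = -12 (x(f) = -7 - 5 = -12)
d = 7265 (d = 3605 + 3660 = 7265)
d/(-3625 - (x(-49) - a(33, 48))) = 7265/(-3625 - (-12 - 1*36)) = 7265/(-3625 - (-12 - 36)) = 7265/(-3625 - 1*(-48)) = 7265/(-3625 + 48) = 7265/(-3577) = 7265*(-1/3577) = -7265/3577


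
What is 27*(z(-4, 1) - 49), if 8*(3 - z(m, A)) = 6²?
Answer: -2727/2 ≈ -1363.5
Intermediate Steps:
z(m, A) = -3/2 (z(m, A) = 3 - ⅛*6² = 3 - ⅛*36 = 3 - 9/2 = -3/2)
27*(z(-4, 1) - 49) = 27*(-3/2 - 49) = 27*(-101/2) = -2727/2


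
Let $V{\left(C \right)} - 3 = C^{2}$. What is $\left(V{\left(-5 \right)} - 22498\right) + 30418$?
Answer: $7948$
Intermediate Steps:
$V{\left(C \right)} = 3 + C^{2}$
$\left(V{\left(-5 \right)} - 22498\right) + 30418 = \left(\left(3 + \left(-5\right)^{2}\right) - 22498\right) + 30418 = \left(\left(3 + 25\right) - 22498\right) + 30418 = \left(28 - 22498\right) + 30418 = -22470 + 30418 = 7948$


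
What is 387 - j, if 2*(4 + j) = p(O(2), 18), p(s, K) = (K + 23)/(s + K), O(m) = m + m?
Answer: 17163/44 ≈ 390.07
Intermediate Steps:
O(m) = 2*m
p(s, K) = (23 + K)/(K + s)
j = -135/44 (j = -4 + ((23 + 18)/(18 + 2*2))/2 = -4 + (41/(18 + 4))/2 = -4 + (41/22)/2 = -4 + ((1/22)*41)/2 = -4 + (1/2)*(41/22) = -4 + 41/44 = -135/44 ≈ -3.0682)
387 - j = 387 - 1*(-135/44) = 387 + 135/44 = 17163/44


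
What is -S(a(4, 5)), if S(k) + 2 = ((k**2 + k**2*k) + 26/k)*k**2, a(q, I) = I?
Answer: -3878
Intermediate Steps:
S(k) = -2 + k**2*(k**2 + k**3 + 26/k) (S(k) = -2 + ((k**2 + k**2*k) + 26/k)*k**2 = -2 + ((k**2 + k**3) + 26/k)*k**2 = -2 + (k**2 + k**3 + 26/k)*k**2 = -2 + k**2*(k**2 + k**3 + 26/k))
-S(a(4, 5)) = -(-2 + 5**4 + 5**5 + 26*5) = -(-2 + 625 + 3125 + 130) = -1*3878 = -3878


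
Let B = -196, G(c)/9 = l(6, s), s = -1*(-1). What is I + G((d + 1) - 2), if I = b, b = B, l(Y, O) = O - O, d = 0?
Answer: -196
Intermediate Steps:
s = 1
l(Y, O) = 0
G(c) = 0 (G(c) = 9*0 = 0)
b = -196
I = -196
I + G((d + 1) - 2) = -196 + 0 = -196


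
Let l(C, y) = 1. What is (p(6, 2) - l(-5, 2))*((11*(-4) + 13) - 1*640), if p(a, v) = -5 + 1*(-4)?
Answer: 6710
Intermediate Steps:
p(a, v) = -9 (p(a, v) = -5 - 4 = -9)
(p(6, 2) - l(-5, 2))*((11*(-4) + 13) - 1*640) = (-9 - 1*1)*((11*(-4) + 13) - 1*640) = (-9 - 1)*((-44 + 13) - 640) = -10*(-31 - 640) = -10*(-671) = 6710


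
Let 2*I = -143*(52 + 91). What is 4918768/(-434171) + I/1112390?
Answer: -10952055033819/965934957380 ≈ -11.338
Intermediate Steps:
I = -20449/2 (I = (-143*(52 + 91))/2 = (-143*143)/2 = (½)*(-20449) = -20449/2 ≈ -10225.)
4918768/(-434171) + I/1112390 = 4918768/(-434171) - 20449/2/1112390 = 4918768*(-1/434171) - 20449/2*1/1112390 = -4918768/434171 - 20449/2224780 = -10952055033819/965934957380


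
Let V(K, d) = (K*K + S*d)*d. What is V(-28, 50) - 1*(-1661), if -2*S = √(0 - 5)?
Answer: 40861 - 1250*I*√5 ≈ 40861.0 - 2795.1*I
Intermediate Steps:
S = -I*√5/2 (S = -√(0 - 5)/2 = -I*√5/2 ≈ -1.118*I)
V(K, d) = d*(K² - I*d*√5/2) (V(K, d) = (K*K + (-I*√5/2)*d)*d = (K² - I*d*√5/2)*d = d*(K² - I*d*√5/2))
V(-28, 50) - 1*(-1661) = (½)*50*(2*(-28)² - 1*I*50*√5) - 1*(-1661) = (½)*50*(2*784 - 50*I*√5) + 1661 = (½)*50*(1568 - 50*I*√5) + 1661 = (39200 - 1250*I*√5) + 1661 = 40861 - 1250*I*√5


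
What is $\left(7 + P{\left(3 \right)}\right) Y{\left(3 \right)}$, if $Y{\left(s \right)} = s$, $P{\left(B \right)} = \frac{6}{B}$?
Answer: $27$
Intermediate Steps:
$\left(7 + P{\left(3 \right)}\right) Y{\left(3 \right)} = \left(7 + \frac{6}{3}\right) 3 = \left(7 + 6 \cdot \frac{1}{3}\right) 3 = \left(7 + 2\right) 3 = 9 \cdot 3 = 27$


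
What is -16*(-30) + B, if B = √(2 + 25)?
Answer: 480 + 3*√3 ≈ 485.20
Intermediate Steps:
B = 3*√3 (B = √27 = 3*√3 ≈ 5.1962)
-16*(-30) + B = -16*(-30) + 3*√3 = 480 + 3*√3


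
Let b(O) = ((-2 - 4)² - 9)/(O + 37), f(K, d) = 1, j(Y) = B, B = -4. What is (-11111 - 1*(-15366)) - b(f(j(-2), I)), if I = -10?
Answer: 161663/38 ≈ 4254.3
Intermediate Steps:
j(Y) = -4
b(O) = 27/(37 + O) (b(O) = ((-6)² - 9)/(37 + O) = (36 - 9)/(37 + O) = 27/(37 + O))
(-11111 - 1*(-15366)) - b(f(j(-2), I)) = (-11111 - 1*(-15366)) - 27/(37 + 1) = (-11111 + 15366) - 27/38 = 4255 - 27/38 = 161663/38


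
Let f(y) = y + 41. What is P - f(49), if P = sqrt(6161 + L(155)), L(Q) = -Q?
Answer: -90 + sqrt(6006) ≈ -12.502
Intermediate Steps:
f(y) = 41 + y
P = sqrt(6006) (P = sqrt(6161 - 1*155) = sqrt(6161 - 155) = sqrt(6006) ≈ 77.498)
P - f(49) = sqrt(6006) - (41 + 49) = sqrt(6006) - 1*90 = sqrt(6006) - 90 = -90 + sqrt(6006)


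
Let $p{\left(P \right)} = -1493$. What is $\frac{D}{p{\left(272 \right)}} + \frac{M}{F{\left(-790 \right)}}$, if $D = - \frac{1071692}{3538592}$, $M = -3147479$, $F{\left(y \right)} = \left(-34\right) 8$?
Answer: $\frac{519640712430789}{44906501776} \approx 11572.0$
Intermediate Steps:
$F{\left(y \right)} = -272$
$D = - \frac{267923}{884648}$ ($D = \left(-1071692\right) \frac{1}{3538592} = - \frac{267923}{884648} \approx -0.30286$)
$\frac{D}{p{\left(272 \right)}} + \frac{M}{F{\left(-790 \right)}} = - \frac{267923}{884648 \left(-1493\right)} - \frac{3147479}{-272} = \left(- \frac{267923}{884648}\right) \left(- \frac{1}{1493}\right) - - \frac{3147479}{272} = \frac{267923}{1320779464} + \frac{3147479}{272} = \frac{519640712430789}{44906501776}$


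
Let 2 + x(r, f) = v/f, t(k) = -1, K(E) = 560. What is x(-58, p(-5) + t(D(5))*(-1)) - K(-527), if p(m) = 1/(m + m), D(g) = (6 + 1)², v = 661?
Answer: 1552/9 ≈ 172.44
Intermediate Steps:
D(g) = 49 (D(g) = 7² = 49)
p(m) = 1/(2*m)
x(r, f) = -2 + 661/f
x(-58, p(-5) + t(D(5))*(-1)) - K(-527) = (-2 + 661/((½)/(-5) - 1*(-1))) - 1*560 = (-2 + 661/((½)*(-⅕) + 1)) - 560 = (-2 + 661/(-⅒ + 1)) - 560 = (-2 + 661/(9/10)) - 560 = (-2 + 661*(10/9)) - 560 = (-2 + 6610/9) - 560 = 6592/9 - 560 = 1552/9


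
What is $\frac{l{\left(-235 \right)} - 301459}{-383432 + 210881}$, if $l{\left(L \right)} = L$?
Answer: $\frac{301694}{172551} \approx 1.7484$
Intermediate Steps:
$\frac{l{\left(-235 \right)} - 301459}{-383432 + 210881} = \frac{-235 - 301459}{-383432 + 210881} = \frac{-235 - 301459}{-172551} = \left(-235 - 301459\right) \left(- \frac{1}{172551}\right) = \left(-301694\right) \left(- \frac{1}{172551}\right) = \frac{301694}{172551}$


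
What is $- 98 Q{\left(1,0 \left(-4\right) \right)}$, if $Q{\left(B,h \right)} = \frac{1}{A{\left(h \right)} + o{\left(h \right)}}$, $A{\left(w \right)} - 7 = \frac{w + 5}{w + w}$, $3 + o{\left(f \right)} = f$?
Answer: $0$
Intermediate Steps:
$o{\left(f \right)} = -3 + f$
$A{\left(w \right)} = 7 + \frac{5 + w}{2 w}$ ($A{\left(w \right)} = 7 + \frac{w + 5}{w + w} = 7 + \frac{5 + w}{2 w}$)
$Q{\left(B,h \right)} = \frac{1}{-3 + h + \frac{5 \left(1 + 3 h\right)}{2 h}}$ ($Q{\left(B,h \right)} = \frac{1}{\frac{5 \left(1 + 3 h\right)}{2 h} + \left(-3 + h\right)} = \frac{1}{-3 + h + \frac{5 \left(1 + 3 h\right)}{2 h}}$)
$- 98 Q{\left(1,0 \left(-4\right) \right)} = - 98 \frac{2 \cdot 0 \left(-4\right)}{5 + 2 \left(0 \left(-4\right)\right)^{2} + 9 \cdot 0 \left(-4\right)} = - 98 \cdot 2 \cdot 0 \frac{1}{5 + 2 \cdot 0^{2} + 9 \cdot 0} = - 98 \cdot 2 \cdot 0 \frac{1}{5 + 2 \cdot 0 + 0} = - 98 \cdot 2 \cdot 0 \frac{1}{5 + 0 + 0} = - 98 \cdot 2 \cdot 0 \cdot \frac{1}{5} = \left(-98\right) 0 = 0$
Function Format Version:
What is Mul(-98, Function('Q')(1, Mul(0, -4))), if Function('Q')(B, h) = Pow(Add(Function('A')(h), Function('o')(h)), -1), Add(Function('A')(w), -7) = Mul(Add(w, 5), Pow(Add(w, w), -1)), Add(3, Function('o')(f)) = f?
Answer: 0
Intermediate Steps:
Function('o')(f) = Add(-3, f)
Function('A')(w) = Add(7, Mul(Rational(1, 2), Pow(w, -1), Add(5, w))) (Function('A')(w) = Add(7, Mul(Add(w, 5), Pow(Add(w, w), -1))) = Add(7, Mul(Add(5, w), Pow(Mul(2, w), -1))) = Add(7, Mul(Add(5, w), Mul(Rational(1, 2), Pow(w, -1)))) = Add(7, Mul(Rational(1, 2), Pow(w, -1), Add(5, w))))
Function('Q')(B, h) = Pow(Add(-3, h, Mul(Rational(5, 2), Pow(h, -1), Add(1, Mul(3, h)))), -1) (Function('Q')(B, h) = Pow(Add(Mul(Rational(5, 2), Pow(h, -1), Add(1, Mul(3, h))), Add(-3, h)), -1) = Pow(Add(-3, h, Mul(Rational(5, 2), Pow(h, -1), Add(1, Mul(3, h)))), -1))
Mul(-98, Function('Q')(1, Mul(0, -4))) = Mul(-98, Mul(2, Mul(0, -4), Pow(Add(5, Mul(2, Pow(Mul(0, -4), 2)), Mul(9, Mul(0, -4))), -1))) = Mul(-98, Mul(2, 0, Pow(Add(5, Mul(2, Pow(0, 2)), Mul(9, 0)), -1))) = Mul(-98, Mul(2, 0, Pow(Add(5, Mul(2, 0), 0), -1))) = Mul(-98, Mul(2, 0, Pow(Add(5, 0, 0), -1))) = Mul(-98, Mul(2, 0, Pow(5, -1))) = Mul(-98, Mul(2, 0, Rational(1, 5))) = Mul(-98, 0) = 0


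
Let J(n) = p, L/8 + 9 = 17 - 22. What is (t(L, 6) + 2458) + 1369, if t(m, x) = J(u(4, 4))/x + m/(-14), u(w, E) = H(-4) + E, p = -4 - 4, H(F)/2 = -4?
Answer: 11501/3 ≈ 3833.7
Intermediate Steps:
H(F) = -8 (H(F) = 2*(-4) = -8)
p = -8
L = -112 (L = -72 + 8*(17 - 22) = -72 + 8*(-5) = -72 - 40 = -112)
u(w, E) = -8 + E
J(n) = -8
t(m, x) = -8/x - m/14 (t(m, x) = -8/x + m/(-14) = -8/x + m*(-1/14) = -8/x - m/14)
(t(L, 6) + 2458) + 1369 = ((-8/6 - 1/14*(-112)) + 2458) + 1369 = ((-8*⅙ + 8) + 2458) + 1369 = ((-4/3 + 8) + 2458) + 1369 = (20/3 + 2458) + 1369 = 7394/3 + 1369 = 11501/3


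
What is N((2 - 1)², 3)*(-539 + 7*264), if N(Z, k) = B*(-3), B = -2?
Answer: 7854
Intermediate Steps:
N(Z, k) = 6 (N(Z, k) = -2*(-3) = 6)
N((2 - 1)², 3)*(-539 + 7*264) = 6*(-539 + 7*264) = 6*(-539 + 1848) = 6*1309 = 7854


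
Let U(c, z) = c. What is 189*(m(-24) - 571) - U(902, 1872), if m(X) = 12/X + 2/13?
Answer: -2831047/26 ≈ -1.0889e+5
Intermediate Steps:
m(X) = 2/13 + 12/X (m(X) = 12/X + 2*(1/13) = 12/X + 2/13 = 2/13 + 12/X)
189*(m(-24) - 571) - U(902, 1872) = 189*((2/13 + 12/(-24)) - 571) - 1*902 = 189*((2/13 + 12*(-1/24)) - 571) - 902 = 189*((2/13 - 1/2) - 571) - 902 = 189*(-9/26 - 571) - 902 = 189*(-14855/26) - 902 = -2807595/26 - 902 = -2831047/26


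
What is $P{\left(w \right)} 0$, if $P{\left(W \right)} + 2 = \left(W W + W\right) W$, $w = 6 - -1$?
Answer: $0$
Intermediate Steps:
$w = 7$ ($w = 6 + 1 = 7$)
$P{\left(W \right)} = -2 + W \left(W + W^{2}\right)$ ($P{\left(W \right)} = -2 + \left(W W + W\right) W = -2 + \left(W^{2} + W\right) W = -2 + \left(W + W^{2}\right) W = -2 + W \left(W + W^{2}\right)$)
$P{\left(w \right)} 0 = \left(-2 + 7^{2} + 7^{3}\right) 0 = \left(-2 + 49 + 343\right) 0 = 390 \cdot 0 = 0$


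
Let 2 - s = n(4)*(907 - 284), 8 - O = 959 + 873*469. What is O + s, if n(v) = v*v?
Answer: -420354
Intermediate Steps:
n(v) = v**2
O = -410388 (O = 8 - (959 + 873*469) = 8 - (959 + 409437) = 8 - 1*410396 = 8 - 410396 = -410388)
s = -9966 (s = 2 - 4**2*(907 - 284) = 2 - 16*623 = 2 - 1*9968 = 2 - 9968 = -9966)
O + s = -410388 - 9966 = -420354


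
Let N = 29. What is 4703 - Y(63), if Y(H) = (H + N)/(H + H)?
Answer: 296243/63 ≈ 4702.3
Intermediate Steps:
Y(H) = (29 + H)/(2*H) (Y(H) = (H + 29)/(H + H) = (29 + H)/((2*H)) = (29 + H)*(1/(2*H)) = (29 + H)/(2*H))
4703 - Y(63) = 4703 - (29 + 63)/(2*63) = 4703 - 92/(2*63) = 4703 - 1*46/63 = 4703 - 46/63 = 296243/63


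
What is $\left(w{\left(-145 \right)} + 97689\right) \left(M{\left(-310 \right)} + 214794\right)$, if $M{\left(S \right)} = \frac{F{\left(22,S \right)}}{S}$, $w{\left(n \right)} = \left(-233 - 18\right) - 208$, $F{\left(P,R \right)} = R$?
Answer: $20884517850$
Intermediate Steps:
$w{\left(n \right)} = -459$ ($w{\left(n \right)} = -251 - 208 = -459$)
$M{\left(S \right)} = 1$ ($M{\left(S \right)} = \frac{S}{S} = 1$)
$\left(w{\left(-145 \right)} + 97689\right) \left(M{\left(-310 \right)} + 214794\right) = \left(-459 + 97689\right) \left(1 + 214794\right) = 97230 \cdot 214795 = 20884517850$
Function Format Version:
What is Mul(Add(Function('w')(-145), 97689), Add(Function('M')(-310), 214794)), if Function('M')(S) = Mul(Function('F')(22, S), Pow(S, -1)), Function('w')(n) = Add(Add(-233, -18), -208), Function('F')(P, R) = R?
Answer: 20884517850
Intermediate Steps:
Function('w')(n) = -459 (Function('w')(n) = Add(-251, -208) = -459)
Function('M')(S) = 1 (Function('M')(S) = Mul(S, Pow(S, -1)) = 1)
Mul(Add(Function('w')(-145), 97689), Add(Function('M')(-310), 214794)) = Mul(Add(-459, 97689), Add(1, 214794)) = Mul(97230, 214795) = 20884517850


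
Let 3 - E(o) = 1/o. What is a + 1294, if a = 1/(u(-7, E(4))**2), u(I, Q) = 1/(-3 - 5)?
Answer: 1358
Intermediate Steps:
E(o) = 3 - 1/o
u(I, Q) = -1/8 (u(I, Q) = 1/(-8) = -1/8)
a = 64 (a = 1/((-1/8)**2) = 1/(1/64) = 64)
a + 1294 = 64 + 1294 = 1358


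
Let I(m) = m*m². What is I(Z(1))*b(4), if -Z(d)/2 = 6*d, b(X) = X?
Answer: -6912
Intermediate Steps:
Z(d) = -12*d
I(m) = m³
I(Z(1))*b(4) = (-12*1)³*4 = (-12)³*4 = -1728*4 = -6912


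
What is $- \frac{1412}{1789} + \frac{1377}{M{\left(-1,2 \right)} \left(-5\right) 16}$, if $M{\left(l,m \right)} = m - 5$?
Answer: $\frac{708191}{143120} \approx 4.9482$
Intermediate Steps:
$M{\left(l,m \right)} = -5 + m$
$- \frac{1412}{1789} + \frac{1377}{M{\left(-1,2 \right)} \left(-5\right) 16} = - \frac{1412}{1789} + \frac{1377}{\left(-5 + 2\right) \left(-5\right) 16} = \left(-1412\right) \frac{1}{1789} + \frac{1377}{\left(-3\right) \left(-5\right) 16} = - \frac{1412}{1789} + \frac{1377}{15 \cdot 16} = - \frac{1412}{1789} + \frac{1377}{240} = - \frac{1412}{1789} + 1377 \cdot \frac{1}{240} = - \frac{1412}{1789} + \frac{459}{80} = \frac{708191}{143120}$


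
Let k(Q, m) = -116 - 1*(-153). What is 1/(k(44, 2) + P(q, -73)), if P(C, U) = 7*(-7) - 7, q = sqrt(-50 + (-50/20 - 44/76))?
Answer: -1/19 ≈ -0.052632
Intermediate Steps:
k(Q, m) = 37 (k(Q, m) = -116 + 153 = 37)
q = I*sqrt(76646)/38 (q = sqrt(-50 + (-50*1/20 - 44*1/76)) = sqrt(-50 + (-5/2 - 11/19)) = sqrt(-50 - 117/38) = sqrt(-2017/38) = I*sqrt(76646)/38 ≈ 7.2855*I)
P(C, U) = -56 (P(C, U) = -49 - 7 = -56)
1/(k(44, 2) + P(q, -73)) = 1/(37 - 56) = 1/(-19) = -1/19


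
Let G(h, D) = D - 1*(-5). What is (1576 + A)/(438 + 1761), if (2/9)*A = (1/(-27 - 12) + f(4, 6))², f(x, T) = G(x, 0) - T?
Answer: 89048/123877 ≈ 0.71884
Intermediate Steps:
G(h, D) = 5 + D (G(h, D) = D + 5 = 5 + D)
f(x, T) = 5 - T (f(x, T) = (5 + 0) - T = 5 - T)
A = 800/169 (A = 9*(1/(-27 - 12) + (5 - 1*6))²/2 = 9*(1/(-39) + (5 - 6))²/2 = 9*(-1/39 - 1)²/2 = 9*(-40/39)²/2 = (9/2)*(1600/1521) = 800/169 ≈ 4.7337)
(1576 + A)/(438 + 1761) = (1576 + 800/169)/(438 + 1761) = (267144/169)/2199 = (267144/169)*(1/2199) = 89048/123877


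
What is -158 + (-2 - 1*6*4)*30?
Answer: -938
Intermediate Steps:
-158 + (-2 - 1*6*4)*30 = -158 + (-2 - 6*4)*30 = -158 + (-2 - 24)*30 = -158 - 26*30 = -158 - 780 = -938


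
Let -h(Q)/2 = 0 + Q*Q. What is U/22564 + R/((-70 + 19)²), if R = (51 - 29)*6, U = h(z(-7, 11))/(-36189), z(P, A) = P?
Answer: 5988183865/117994162122 ≈ 0.050750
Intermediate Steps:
h(Q) = -2*Q² (h(Q) = -2*(0 + Q*Q) = -2*(0 + Q²) = -2*Q²)
U = 98/36189 (U = -2*(-7)²/(-36189) = -2*49*(-1/36189) = -98*(-1/36189) = 98/36189 ≈ 0.0027080)
R = 132 (R = 22*6 = 132)
U/22564 + R/((-70 + 19)²) = (98/36189)/22564 + 132/((-70 + 19)²) = (98/36189)*(1/22564) + 132/((-51)²) = 49/408284298 + 132/2601 = 49/408284298 + 132*(1/2601) = 49/408284298 + 44/867 = 5988183865/117994162122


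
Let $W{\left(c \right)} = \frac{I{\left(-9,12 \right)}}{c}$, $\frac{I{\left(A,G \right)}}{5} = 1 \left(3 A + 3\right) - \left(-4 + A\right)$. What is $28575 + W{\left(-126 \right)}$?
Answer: $\frac{3600505}{126} \approx 28575.0$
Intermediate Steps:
$I{\left(A,G \right)} = 35 + 10 A$ ($I{\left(A,G \right)} = 5 \left(1 \left(3 A + 3\right) - \left(-4 + A\right)\right) = 5 \left(1 \left(3 + 3 A\right) - \left(-4 + A\right)\right) = 5 \left(\left(3 + 3 A\right) - \left(-4 + A\right)\right) = 5 \left(7 + 2 A\right) = 35 + 10 A$)
$W{\left(c \right)} = - \frac{55}{c}$ ($W{\left(c \right)} = \frac{35 + 10 \left(-9\right)}{c} = \frac{35 - 90}{c} = - \frac{55}{c}$)
$28575 + W{\left(-126 \right)} = 28575 - \frac{55}{-126} = 28575 - - \frac{55}{126} = 28575 + \frac{55}{126} = \frac{3600505}{126}$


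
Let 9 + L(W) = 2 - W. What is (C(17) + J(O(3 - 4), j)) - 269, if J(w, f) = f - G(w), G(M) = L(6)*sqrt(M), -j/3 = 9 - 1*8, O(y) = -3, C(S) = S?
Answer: -255 + 13*I*sqrt(3) ≈ -255.0 + 22.517*I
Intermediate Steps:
L(W) = -7 - W (L(W) = -9 + (2 - W) = -7 - W)
j = -3 (j = -3*(9 - 1*8) = -3*(9 - 8) = -3*1 = -3)
G(M) = -13*sqrt(M) (G(M) = (-7 - 1*6)*sqrt(M) = (-7 - 6)*sqrt(M) = -13*sqrt(M))
J(w, f) = f + 13*sqrt(w) (J(w, f) = f - (-13)*sqrt(w) = f + 13*sqrt(w))
(C(17) + J(O(3 - 4), j)) - 269 = (17 + (-3 + 13*sqrt(-3))) - 269 = (17 + (-3 + 13*(I*sqrt(3)))) - 269 = (17 + (-3 + 13*I*sqrt(3))) - 269 = (14 + 13*I*sqrt(3)) - 269 = -255 + 13*I*sqrt(3)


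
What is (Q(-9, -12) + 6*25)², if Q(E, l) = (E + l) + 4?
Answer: 17689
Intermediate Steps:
Q(E, l) = 4 + E + l
(Q(-9, -12) + 6*25)² = ((4 - 9 - 12) + 6*25)² = (-17 + 150)² = 133² = 17689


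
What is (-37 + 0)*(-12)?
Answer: 444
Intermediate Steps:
(-37 + 0)*(-12) = -37*(-12) = 444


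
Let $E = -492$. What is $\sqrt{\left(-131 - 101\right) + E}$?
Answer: $2 i \sqrt{181} \approx 26.907 i$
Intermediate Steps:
$\sqrt{\left(-131 - 101\right) + E} = \sqrt{\left(-131 - 101\right) - 492} = \sqrt{-232 - 492} = \sqrt{-724} = 2 i \sqrt{181}$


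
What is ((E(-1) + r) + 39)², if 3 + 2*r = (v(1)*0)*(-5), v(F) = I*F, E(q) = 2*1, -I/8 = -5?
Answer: 6241/4 ≈ 1560.3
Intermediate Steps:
I = 40 (I = -8*(-5) = 40)
E(q) = 2
v(F) = 40*F
r = -3/2 (r = -3/2 + (((40*1)*0)*(-5))/2 = -3/2 + ((40*0)*(-5))/2 = -3/2 + (0*(-5))/2 = -3/2 + (½)*0 = -3/2 + 0 = -3/2 ≈ -1.5000)
((E(-1) + r) + 39)² = ((2 - 3/2) + 39)² = (½ + 39)² = (79/2)² = 6241/4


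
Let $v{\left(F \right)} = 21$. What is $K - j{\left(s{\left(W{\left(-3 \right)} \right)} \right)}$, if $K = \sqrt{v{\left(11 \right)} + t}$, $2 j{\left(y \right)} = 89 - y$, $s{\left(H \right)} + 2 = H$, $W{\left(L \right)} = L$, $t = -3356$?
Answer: $-47 + i \sqrt{3335} \approx -47.0 + 57.749 i$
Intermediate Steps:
$s{\left(H \right)} = -2 + H$
$j{\left(y \right)} = \frac{89}{2} - \frac{y}{2}$ ($j{\left(y \right)} = \frac{89 - y}{2} = \frac{89}{2} - \frac{y}{2}$)
$K = i \sqrt{3335}$ ($K = \sqrt{21 - 3356} = \sqrt{-3335} = i \sqrt{3335} \approx 57.749 i$)
$K - j{\left(s{\left(W{\left(-3 \right)} \right)} \right)} = i \sqrt{3335} - \left(\frac{89}{2} - \frac{-2 - 3}{2}\right) = i \sqrt{3335} - \left(\frac{89}{2} - - \frac{5}{2}\right) = i \sqrt{3335} - \left(\frac{89}{2} + \frac{5}{2}\right) = i \sqrt{3335} - 47 = -47 + i \sqrt{3335}$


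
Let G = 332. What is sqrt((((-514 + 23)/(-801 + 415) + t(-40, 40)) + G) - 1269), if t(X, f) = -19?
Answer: 5*I*sqrt(5690026)/386 ≈ 30.899*I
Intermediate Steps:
sqrt((((-514 + 23)/(-801 + 415) + t(-40, 40)) + G) - 1269) = sqrt((((-514 + 23)/(-801 + 415) - 19) + 332) - 1269) = sqrt(((-491/(-386) - 19) + 332) - 1269) = sqrt(((-491*(-1/386) - 19) + 332) - 1269) = sqrt(((491/386 - 19) + 332) - 1269) = sqrt((-6843/386 + 332) - 1269) = sqrt(121309/386 - 1269) = sqrt(-368525/386) = 5*I*sqrt(5690026)/386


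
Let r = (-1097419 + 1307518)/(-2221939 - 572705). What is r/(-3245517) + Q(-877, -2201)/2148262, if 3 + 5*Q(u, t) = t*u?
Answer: 2917952025595254907/16237395951036976980 ≈ 0.17971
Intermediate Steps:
Q(u, t) = -⅗ + t*u/5 (Q(u, t) = -⅗ + (t*u)/5 = -⅗ + t*u/5)
r = -70033/931548 (r = 210099/(-2794644) = 210099*(-1/2794644) = -70033/931548 ≈ -0.075179)
r/(-3245517) + Q(-877, -2201)/2148262 = -70033/931548/(-3245517) + (-⅗ + (⅕)*(-2201)*(-877))/2148262 = -70033/931548*(-1/3245517) + (-⅗ + 1930277/5)*(1/2148262) = 70033/3023354870316 + (1930274/5)*(1/2148262) = 70033/3023354870316 + 965137/5370655 = 2917952025595254907/16237395951036976980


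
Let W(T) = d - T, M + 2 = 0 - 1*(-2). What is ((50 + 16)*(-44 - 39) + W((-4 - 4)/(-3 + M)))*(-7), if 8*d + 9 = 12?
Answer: 920689/24 ≈ 38362.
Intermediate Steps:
d = 3/8 (d = -9/8 + (1/8)*12 = -9/8 + 3/2 = 3/8 ≈ 0.37500)
M = 0 (M = -2 + (0 - 1*(-2)) = -2 + (0 + 2) = -2 + 2 = 0)
W(T) = 3/8 - T
((50 + 16)*(-44 - 39) + W((-4 - 4)/(-3 + M)))*(-7) = ((50 + 16)*(-44 - 39) + (3/8 - (-4 - 4)/(-3 + 0)))*(-7) = (66*(-83) + (3/8 - (-8)/(-3)))*(-7) = (-5478 + (3/8 - (-8)*(-1)/3))*(-7) = (-5478 + (3/8 - 1*8/3))*(-7) = (-5478 + (3/8 - 8/3))*(-7) = (-5478 - 55/24)*(-7) = -131527/24*(-7) = 920689/24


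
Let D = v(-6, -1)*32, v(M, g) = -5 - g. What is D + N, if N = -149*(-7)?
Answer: 915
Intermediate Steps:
N = 1043
D = -128 (D = (-5 - 1*(-1))*32 = (-5 + 1)*32 = -4*32 = -128)
D + N = -128 + 1043 = 915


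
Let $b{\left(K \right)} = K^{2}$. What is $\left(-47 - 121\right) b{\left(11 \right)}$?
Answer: $-20328$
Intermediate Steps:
$\left(-47 - 121\right) b{\left(11 \right)} = \left(-47 - 121\right) 11^{2} = \left(-168\right) 121 = -20328$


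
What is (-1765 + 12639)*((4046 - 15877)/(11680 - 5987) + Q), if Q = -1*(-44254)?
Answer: 2739445400934/5693 ≈ 4.8120e+8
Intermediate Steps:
Q = 44254
(-1765 + 12639)*((4046 - 15877)/(11680 - 5987) + Q) = (-1765 + 12639)*((4046 - 15877)/(11680 - 5987) + 44254) = 10874*(-11831/5693 + 44254) = 10874*(251926191/5693) = 2739445400934/5693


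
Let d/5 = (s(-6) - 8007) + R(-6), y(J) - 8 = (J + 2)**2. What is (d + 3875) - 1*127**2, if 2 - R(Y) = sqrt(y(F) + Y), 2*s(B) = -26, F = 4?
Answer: -52344 - 5*sqrt(38) ≈ -52375.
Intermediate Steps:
s(B) = -13 (s(B) = (1/2)*(-26) = -13)
y(J) = 8 + (2 + J)**2 (y(J) = 8 + (J + 2)**2 = 8 + (2 + J)**2)
R(Y) = 2 - sqrt(44 + Y) (R(Y) = 2 - sqrt((8 + (2 + 4)**2) + Y) = 2 - sqrt((8 + 6**2) + Y) = 2 - sqrt((8 + 36) + Y) = 2 - sqrt(44 + Y))
d = -40090 - 5*sqrt(38) (d = 5*((-13 - 8007) + (2 - sqrt(44 - 6))) = 5*(-8020 + (2 - sqrt(38))) = 5*(-8018 - sqrt(38)) = -40090 - 5*sqrt(38) ≈ -40121.)
(d + 3875) - 1*127**2 = ((-40090 - 5*sqrt(38)) + 3875) - 1*127**2 = (-36215 - 5*sqrt(38)) - 1*16129 = (-36215 - 5*sqrt(38)) - 16129 = -52344 - 5*sqrt(38)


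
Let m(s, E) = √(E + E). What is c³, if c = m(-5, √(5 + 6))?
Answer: 2*√2*11^(¾) ≈ 17.084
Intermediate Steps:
m(s, E) = √2*√E (m(s, E) = √(2*E) = √2*√E)
c = √2*11^(¼) (c = √2*√(√(5 + 6)) = √2*√(√11) = √2*11^(¼) ≈ 2.5755)
c³ = (√2*11^(¼))³ = 2*√2*11^(¾)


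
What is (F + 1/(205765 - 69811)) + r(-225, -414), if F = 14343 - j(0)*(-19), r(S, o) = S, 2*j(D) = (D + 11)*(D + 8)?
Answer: 2033056117/135954 ≈ 14954.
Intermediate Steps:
j(D) = (8 + D)*(11 + D)/2 (j(D) = ((D + 11)*(D + 8))/2 = ((11 + D)*(8 + D))/2 = ((8 + D)*(11 + D))/2 = (8 + D)*(11 + D)/2)
F = 15179 (F = 14343 - (44 + (½)*0² + (19/2)*0)*(-19) = 14343 - (44 + (½)*0 + 0)*(-19) = 14343 - (44 + 0 + 0)*(-19) = 14343 - 44*(-19) = 14343 - 1*(-836) = 14343 + 836 = 15179)
(F + 1/(205765 - 69811)) + r(-225, -414) = (15179 + 1/(205765 - 69811)) - 225 = (15179 + 1/135954) - 225 = 2063645767/135954 - 225 = 2033056117/135954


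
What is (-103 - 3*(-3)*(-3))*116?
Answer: -15080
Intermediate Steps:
(-103 - 3*(-3)*(-3))*116 = (-103 + 9*(-3))*116 = (-103 - 27)*116 = -130*116 = -15080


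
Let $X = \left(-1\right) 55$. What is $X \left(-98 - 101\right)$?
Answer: $10945$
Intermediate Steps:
$X = -55$
$X \left(-98 - 101\right) = - 55 \left(-98 - 101\right) = \left(-55\right) \left(-199\right) = 10945$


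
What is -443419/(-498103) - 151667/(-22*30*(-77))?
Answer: -53011234121/25313594460 ≈ -2.0942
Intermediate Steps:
-443419/(-498103) - 151667/(-22*30*(-77)) = -443419*(-1/498103) - 151667/((-660*(-77))) = 443419/498103 - 151667/50820 = -53011234121/25313594460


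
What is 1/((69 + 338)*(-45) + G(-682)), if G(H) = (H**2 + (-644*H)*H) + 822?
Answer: -1/299092225 ≈ -3.3435e-9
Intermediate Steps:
G(H) = 822 - 643*H**2 (G(H) = (H**2 - 644*H**2) + 822 = -643*H**2 + 822 = 822 - 643*H**2)
1/((69 + 338)*(-45) + G(-682)) = 1/((69 + 338)*(-45) + (822 - 643*(-682)**2)) = 1/(407*(-45) + (822 - 643*465124)) = 1/(-18315 + (822 - 299074732)) = 1/(-18315 - 299073910) = 1/(-299092225) = -1/299092225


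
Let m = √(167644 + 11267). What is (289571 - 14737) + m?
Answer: 274834 + 3*√19879 ≈ 2.7526e+5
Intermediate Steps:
m = 3*√19879 (m = √178911 = 3*√19879 ≈ 422.98)
(289571 - 14737) + m = (289571 - 14737) + 3*√19879 = 274834 + 3*√19879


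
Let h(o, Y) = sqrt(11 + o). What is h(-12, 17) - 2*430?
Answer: -860 + I ≈ -860.0 + 1.0*I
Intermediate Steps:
h(-12, 17) - 2*430 = sqrt(11 - 12) - 2*430 = sqrt(-1) - 860 = I - 860 = -860 + I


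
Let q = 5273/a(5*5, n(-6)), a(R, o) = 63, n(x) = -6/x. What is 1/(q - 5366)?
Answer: -63/332785 ≈ -0.00018931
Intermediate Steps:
q = 5273/63 ≈ 83.698
1/(q - 5366) = 1/(5273/63 - 5366) = 1/(-332785/63) = -63/332785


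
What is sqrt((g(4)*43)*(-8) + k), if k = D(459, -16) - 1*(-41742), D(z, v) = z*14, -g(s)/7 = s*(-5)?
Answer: 2*sqrt(2) ≈ 2.8284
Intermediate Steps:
g(s) = 35*s (g(s) = -7*s*(-5) = -(-35)*s = 35*s)
D(z, v) = 14*z
k = 48168 (k = 14*459 - 1*(-41742) = 6426 + 41742 = 48168)
sqrt((g(4)*43)*(-8) + k) = sqrt(((35*4)*43)*(-8) + 48168) = sqrt((140*43)*(-8) + 48168) = sqrt(6020*(-8) + 48168) = sqrt(-48160 + 48168) = sqrt(8) = 2*sqrt(2)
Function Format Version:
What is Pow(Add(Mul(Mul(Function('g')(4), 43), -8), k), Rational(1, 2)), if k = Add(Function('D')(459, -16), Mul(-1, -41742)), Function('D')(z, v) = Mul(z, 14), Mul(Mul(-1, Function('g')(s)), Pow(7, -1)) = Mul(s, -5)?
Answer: Mul(2, Pow(2, Rational(1, 2))) ≈ 2.8284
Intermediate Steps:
Function('g')(s) = Mul(35, s) (Function('g')(s) = Mul(-7, Mul(s, -5)) = Mul(-7, Mul(-5, s)) = Mul(35, s))
Function('D')(z, v) = Mul(14, z)
k = 48168 (k = Add(Mul(14, 459), Mul(-1, -41742)) = Add(6426, 41742) = 48168)
Pow(Add(Mul(Mul(Function('g')(4), 43), -8), k), Rational(1, 2)) = Pow(Add(Mul(Mul(Mul(35, 4), 43), -8), 48168), Rational(1, 2)) = Pow(Add(Mul(Mul(140, 43), -8), 48168), Rational(1, 2)) = Pow(Add(Mul(6020, -8), 48168), Rational(1, 2)) = Pow(Add(-48160, 48168), Rational(1, 2)) = Pow(8, Rational(1, 2)) = Mul(2, Pow(2, Rational(1, 2)))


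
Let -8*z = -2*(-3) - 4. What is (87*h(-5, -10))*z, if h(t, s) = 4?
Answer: -87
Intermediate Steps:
z = -¼ (z = -(-2*(-3) - 4)/8 = -(6 - 4)/8 = -⅛*2 = -¼ ≈ -0.25000)
(87*h(-5, -10))*z = (87*4)*(-¼) = 348*(-¼) = -87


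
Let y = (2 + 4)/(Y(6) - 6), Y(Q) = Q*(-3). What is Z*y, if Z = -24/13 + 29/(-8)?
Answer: 569/416 ≈ 1.3678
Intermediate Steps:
Y(Q) = -3*Q
y = -¼ (y = (2 + 4)/(-3*6 - 6) = 6/(-18 - 6) = 6/(-24) = 6*(-1/24) = -¼ ≈ -0.25000)
Z = -569/104 (Z = -24*1/13 + 29*(-⅛) = -24/13 - 29/8 = -569/104 ≈ -5.4712)
Z*y = -569/104*(-¼) = 569/416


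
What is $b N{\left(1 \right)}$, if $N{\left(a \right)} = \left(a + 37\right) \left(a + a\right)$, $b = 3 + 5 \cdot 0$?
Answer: $228$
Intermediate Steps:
$b = 3$ ($b = 3 + 0 = 3$)
$N{\left(a \right)} = 2 a \left(37 + a\right)$ ($N{\left(a \right)} = \left(37 + a\right) 2 a = 2 a \left(37 + a\right)$)
$b N{\left(1 \right)} = 3 \cdot 2 \cdot 1 \left(37 + 1\right) = 3 \cdot 2 \cdot 1 \cdot 38 = 3 \cdot 76 = 228$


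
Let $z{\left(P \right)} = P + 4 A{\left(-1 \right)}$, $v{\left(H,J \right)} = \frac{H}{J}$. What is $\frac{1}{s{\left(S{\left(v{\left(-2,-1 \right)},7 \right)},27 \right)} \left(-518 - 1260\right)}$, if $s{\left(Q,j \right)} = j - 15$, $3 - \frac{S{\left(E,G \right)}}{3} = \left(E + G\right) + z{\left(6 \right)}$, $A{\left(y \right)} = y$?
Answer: $- \frac{1}{21336} \approx -4.6869 \cdot 10^{-5}$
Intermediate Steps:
$z{\left(P \right)} = -4 + P$ ($z{\left(P \right)} = P + 4 \left(-1\right) = P - 4 = -4 + P$)
$S{\left(E,G \right)} = 3 - 3 E - 3 G$ ($S{\left(E,G \right)} = 9 - 3 \left(\left(E + G\right) + \left(-4 + 6\right)\right) = 9 - 3 \left(\left(E + G\right) + 2\right) = 9 - 3 \left(2 + E + G\right) = 9 - \left(6 + 3 E + 3 G\right) = 3 - 3 E - 3 G$)
$s{\left(Q,j \right)} = -15 + j$ ($s{\left(Q,j \right)} = j - 15 = -15 + j$)
$\frac{1}{s{\left(S{\left(v{\left(-2,-1 \right)},7 \right)},27 \right)} \left(-518 - 1260\right)} = \frac{1}{\left(-15 + 27\right) \left(-518 - 1260\right)} = \frac{1}{12 \left(-1778\right)} = \frac{1}{-21336} = - \frac{1}{21336}$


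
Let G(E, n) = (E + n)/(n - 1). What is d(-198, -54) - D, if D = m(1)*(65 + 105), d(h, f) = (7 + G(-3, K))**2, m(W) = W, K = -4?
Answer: -2486/25 ≈ -99.440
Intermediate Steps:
G(E, n) = (E + n)/(-1 + n)
d(h, f) = 1764/25 (d(h, f) = (7 + (-3 - 4)/(-1 - 4))**2 = (7 - 7/(-5))**2 = (7 - 1/5*(-7))**2 = (7 + 7/5)**2 = (42/5)**2 = 1764/25)
D = 170 (D = 1*(65 + 105) = 1*170 = 170)
d(-198, -54) - D = 1764/25 - 1*170 = 1764/25 - 170 = -2486/25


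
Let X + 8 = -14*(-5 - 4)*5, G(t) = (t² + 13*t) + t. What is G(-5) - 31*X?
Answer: -19327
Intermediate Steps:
G(t) = t² + 14*t
X = 622 (X = -8 - 14*(-5 - 4)*5 = -8 - (-126)*5 = -8 - 14*(-45) = -8 + 630 = 622)
G(-5) - 31*X = -5*(14 - 5) - 31*622 = -5*9 - 19282 = -45 - 19282 = -19327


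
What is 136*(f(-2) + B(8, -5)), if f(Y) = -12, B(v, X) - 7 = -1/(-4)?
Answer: -646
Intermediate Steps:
B(v, X) = 29/4 (B(v, X) = 7 - 1/(-4) = 7 - 1*(-1/4) = 7 + 1/4 = 29/4)
136*(f(-2) + B(8, -5)) = 136*(-12 + 29/4) = 136*(-19/4) = -646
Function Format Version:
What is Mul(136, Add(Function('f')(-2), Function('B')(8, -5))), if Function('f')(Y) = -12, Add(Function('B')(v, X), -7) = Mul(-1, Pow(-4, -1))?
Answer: -646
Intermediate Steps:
Function('B')(v, X) = Rational(29, 4) (Function('B')(v, X) = Add(7, Mul(-1, Pow(-4, -1))) = Add(7, Mul(-1, Rational(-1, 4))) = Add(7, Rational(1, 4)) = Rational(29, 4))
Mul(136, Add(Function('f')(-2), Function('B')(8, -5))) = Mul(136, Add(-12, Rational(29, 4))) = Mul(136, Rational(-19, 4)) = -646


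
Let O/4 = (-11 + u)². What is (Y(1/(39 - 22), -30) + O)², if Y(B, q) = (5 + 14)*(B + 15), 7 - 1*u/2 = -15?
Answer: 6227735056/289 ≈ 2.1549e+7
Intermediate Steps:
u = 44 (u = 14 - 2*(-15) = 14 + 30 = 44)
O = 4356 (O = 4*(-11 + 44)² = 4*33² = 4*1089 = 4356)
Y(B, q) = 285 + 19*B (Y(B, q) = 19*(15 + B) = 285 + 19*B)
(Y(1/(39 - 22), -30) + O)² = ((285 + 19/(39 - 22)) + 4356)² = ((285 + 19/17) + 4356)² = (4864/17 + 4356)² = (78916/17)² = 6227735056/289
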